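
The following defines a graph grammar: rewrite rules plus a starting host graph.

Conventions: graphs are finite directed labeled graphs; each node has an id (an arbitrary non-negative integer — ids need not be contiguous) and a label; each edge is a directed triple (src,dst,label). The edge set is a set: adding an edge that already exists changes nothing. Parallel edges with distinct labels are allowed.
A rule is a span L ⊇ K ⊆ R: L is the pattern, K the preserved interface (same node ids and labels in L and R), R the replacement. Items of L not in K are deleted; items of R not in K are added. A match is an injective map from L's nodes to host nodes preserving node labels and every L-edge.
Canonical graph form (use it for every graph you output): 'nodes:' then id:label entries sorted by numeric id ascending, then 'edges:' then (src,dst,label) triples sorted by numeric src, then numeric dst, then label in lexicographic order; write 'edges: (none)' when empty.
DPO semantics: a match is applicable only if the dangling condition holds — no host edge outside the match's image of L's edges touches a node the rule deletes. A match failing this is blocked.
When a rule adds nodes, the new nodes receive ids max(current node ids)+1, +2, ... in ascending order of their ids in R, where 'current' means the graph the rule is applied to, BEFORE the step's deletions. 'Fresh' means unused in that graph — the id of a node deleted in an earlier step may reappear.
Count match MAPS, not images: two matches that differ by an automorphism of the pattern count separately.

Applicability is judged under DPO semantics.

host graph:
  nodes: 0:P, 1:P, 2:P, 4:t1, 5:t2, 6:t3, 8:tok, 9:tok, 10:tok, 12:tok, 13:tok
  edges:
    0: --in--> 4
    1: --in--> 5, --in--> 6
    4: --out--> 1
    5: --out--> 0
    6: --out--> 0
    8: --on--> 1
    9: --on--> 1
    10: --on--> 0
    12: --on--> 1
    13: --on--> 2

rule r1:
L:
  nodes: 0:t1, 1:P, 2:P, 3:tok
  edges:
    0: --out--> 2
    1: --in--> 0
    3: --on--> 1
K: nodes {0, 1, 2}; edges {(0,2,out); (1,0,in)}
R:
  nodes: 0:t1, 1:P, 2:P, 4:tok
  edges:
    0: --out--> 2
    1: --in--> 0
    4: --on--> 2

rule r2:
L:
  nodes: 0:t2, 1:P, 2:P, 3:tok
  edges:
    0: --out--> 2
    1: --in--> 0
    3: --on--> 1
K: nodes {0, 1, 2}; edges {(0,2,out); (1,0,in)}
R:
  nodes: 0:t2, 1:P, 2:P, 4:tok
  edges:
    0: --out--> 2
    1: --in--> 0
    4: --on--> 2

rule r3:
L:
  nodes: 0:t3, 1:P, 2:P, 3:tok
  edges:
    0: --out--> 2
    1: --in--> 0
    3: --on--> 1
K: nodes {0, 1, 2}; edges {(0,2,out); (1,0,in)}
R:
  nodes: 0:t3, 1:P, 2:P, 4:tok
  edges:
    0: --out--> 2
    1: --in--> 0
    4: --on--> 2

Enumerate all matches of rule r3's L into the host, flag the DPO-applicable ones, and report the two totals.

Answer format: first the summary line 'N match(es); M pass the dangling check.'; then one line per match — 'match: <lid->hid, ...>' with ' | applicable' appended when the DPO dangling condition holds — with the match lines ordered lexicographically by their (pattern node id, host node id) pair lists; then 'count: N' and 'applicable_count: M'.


3 match(es); 3 pass the dangling check.
match: 0->6, 1->1, 2->0, 3->8 | applicable
match: 0->6, 1->1, 2->0, 3->9 | applicable
match: 0->6, 1->1, 2->0, 3->12 | applicable
count: 3
applicable_count: 3


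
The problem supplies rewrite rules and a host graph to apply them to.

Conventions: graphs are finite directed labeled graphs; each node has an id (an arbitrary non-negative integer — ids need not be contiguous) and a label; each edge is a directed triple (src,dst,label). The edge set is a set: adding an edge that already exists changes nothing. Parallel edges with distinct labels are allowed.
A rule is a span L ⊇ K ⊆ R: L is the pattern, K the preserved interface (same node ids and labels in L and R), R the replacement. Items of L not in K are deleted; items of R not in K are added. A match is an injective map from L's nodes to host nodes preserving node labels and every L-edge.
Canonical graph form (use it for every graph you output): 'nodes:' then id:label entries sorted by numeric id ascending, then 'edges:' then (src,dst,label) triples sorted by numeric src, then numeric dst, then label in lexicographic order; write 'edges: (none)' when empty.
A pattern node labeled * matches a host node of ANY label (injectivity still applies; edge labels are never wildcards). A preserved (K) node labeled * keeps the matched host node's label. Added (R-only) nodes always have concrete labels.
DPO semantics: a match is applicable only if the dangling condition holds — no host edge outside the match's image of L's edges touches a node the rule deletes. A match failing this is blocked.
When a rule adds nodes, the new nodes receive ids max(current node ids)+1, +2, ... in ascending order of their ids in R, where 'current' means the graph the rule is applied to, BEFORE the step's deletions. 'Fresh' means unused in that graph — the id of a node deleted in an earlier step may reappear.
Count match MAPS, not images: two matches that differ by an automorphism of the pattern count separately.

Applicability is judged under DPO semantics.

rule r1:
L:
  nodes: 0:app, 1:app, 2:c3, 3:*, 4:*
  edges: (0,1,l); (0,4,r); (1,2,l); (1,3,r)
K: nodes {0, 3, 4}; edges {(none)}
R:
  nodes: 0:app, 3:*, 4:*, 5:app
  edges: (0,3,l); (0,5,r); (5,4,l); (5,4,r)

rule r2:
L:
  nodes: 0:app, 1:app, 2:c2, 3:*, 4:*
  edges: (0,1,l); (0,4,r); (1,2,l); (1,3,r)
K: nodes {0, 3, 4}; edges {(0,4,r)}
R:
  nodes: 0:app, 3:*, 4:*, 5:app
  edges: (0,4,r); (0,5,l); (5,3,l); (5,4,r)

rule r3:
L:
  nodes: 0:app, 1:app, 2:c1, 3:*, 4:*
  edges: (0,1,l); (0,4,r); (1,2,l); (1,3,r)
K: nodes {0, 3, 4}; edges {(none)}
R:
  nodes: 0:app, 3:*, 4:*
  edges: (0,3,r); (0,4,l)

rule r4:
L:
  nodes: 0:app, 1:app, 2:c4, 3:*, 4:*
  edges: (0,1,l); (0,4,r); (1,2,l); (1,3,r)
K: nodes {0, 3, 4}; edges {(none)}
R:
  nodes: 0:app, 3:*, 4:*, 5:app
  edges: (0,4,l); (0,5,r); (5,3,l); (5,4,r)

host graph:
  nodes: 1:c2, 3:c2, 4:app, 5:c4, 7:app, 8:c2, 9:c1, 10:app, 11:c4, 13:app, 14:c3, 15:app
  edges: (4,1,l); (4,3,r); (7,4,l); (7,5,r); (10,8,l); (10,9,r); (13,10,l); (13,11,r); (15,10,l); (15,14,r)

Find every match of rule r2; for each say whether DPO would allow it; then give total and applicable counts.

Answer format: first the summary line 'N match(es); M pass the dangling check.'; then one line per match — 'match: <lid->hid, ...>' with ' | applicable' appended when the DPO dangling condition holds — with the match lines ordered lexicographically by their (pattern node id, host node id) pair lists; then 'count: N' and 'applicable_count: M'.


3 match(es); 1 pass the dangling check.
match: 0->7, 1->4, 2->1, 3->3, 4->5 | applicable
match: 0->13, 1->10, 2->8, 3->9, 4->11
match: 0->15, 1->10, 2->8, 3->9, 4->14
count: 3
applicable_count: 1


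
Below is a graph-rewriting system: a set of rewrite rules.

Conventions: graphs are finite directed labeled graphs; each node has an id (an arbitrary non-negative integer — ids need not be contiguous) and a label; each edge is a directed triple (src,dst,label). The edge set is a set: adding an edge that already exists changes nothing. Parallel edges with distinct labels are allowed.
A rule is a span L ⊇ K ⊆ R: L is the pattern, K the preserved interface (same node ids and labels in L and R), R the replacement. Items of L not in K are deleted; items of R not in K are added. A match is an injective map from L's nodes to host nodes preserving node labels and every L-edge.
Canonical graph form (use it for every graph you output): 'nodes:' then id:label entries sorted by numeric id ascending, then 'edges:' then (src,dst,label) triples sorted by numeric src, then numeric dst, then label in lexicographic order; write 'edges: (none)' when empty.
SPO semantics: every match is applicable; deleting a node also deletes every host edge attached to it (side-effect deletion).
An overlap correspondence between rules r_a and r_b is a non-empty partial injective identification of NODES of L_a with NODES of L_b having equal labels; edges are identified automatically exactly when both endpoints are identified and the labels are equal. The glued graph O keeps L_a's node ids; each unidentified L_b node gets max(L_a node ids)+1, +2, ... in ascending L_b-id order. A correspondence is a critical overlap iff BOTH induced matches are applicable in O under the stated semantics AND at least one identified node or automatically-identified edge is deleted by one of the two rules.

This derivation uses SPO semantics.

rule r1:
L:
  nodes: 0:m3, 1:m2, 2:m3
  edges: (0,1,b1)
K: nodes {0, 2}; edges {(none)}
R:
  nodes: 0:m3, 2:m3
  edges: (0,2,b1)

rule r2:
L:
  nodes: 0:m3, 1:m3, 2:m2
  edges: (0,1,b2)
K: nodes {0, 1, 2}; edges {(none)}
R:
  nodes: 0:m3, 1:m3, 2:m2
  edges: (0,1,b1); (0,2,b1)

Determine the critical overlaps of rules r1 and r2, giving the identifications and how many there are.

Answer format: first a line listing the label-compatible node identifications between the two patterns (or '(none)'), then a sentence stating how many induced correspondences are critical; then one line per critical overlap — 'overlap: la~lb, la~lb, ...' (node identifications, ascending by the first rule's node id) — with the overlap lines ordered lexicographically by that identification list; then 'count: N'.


label-compatible node identifications between L(r1) and L(r2): 0~0, 0~1, 1~2, 2~0, 2~1
7 of the induced correspondences are critical overlaps of r1 and r2.
overlap: 0~0, 1~2
overlap: 0~0, 1~2, 2~1
overlap: 0~1, 1~2
overlap: 0~1, 1~2, 2~0
overlap: 1~2
overlap: 1~2, 2~0
overlap: 1~2, 2~1
count: 7


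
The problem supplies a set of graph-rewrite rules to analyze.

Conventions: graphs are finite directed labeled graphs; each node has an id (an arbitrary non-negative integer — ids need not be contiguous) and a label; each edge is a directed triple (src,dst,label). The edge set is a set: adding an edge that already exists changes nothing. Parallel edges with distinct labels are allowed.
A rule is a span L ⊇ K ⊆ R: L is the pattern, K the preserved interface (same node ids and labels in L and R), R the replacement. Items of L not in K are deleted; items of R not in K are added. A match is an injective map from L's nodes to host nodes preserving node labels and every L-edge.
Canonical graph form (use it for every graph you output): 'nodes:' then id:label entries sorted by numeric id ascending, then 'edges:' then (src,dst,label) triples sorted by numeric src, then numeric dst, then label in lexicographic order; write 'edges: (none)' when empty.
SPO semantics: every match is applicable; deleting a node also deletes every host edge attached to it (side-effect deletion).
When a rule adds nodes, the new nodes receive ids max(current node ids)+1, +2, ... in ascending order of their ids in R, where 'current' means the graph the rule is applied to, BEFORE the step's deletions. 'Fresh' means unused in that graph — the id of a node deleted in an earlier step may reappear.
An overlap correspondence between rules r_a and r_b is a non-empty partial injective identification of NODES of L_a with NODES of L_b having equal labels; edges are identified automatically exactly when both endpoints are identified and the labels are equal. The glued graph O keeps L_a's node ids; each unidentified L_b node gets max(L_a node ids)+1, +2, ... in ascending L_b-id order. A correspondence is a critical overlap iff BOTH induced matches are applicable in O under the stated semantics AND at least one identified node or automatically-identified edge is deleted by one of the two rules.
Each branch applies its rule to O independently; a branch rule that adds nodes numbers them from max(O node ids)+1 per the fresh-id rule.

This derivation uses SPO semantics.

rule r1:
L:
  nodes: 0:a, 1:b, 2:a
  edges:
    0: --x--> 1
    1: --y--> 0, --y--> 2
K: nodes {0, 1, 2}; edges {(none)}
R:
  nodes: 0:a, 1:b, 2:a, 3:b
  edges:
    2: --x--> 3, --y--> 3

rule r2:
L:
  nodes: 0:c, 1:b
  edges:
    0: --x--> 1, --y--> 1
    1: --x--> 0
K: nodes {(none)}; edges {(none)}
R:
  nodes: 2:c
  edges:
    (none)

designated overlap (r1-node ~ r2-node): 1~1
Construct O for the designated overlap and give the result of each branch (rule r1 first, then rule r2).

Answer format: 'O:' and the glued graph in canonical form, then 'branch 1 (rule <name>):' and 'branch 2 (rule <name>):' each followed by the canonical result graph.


O:
nodes: 0:a, 1:b, 2:a, 3:c
edges: (0,1,x); (1,0,y); (1,2,y); (1,3,x); (3,1,x); (3,1,y)
branch 1 (rule r1):
nodes: 0:a, 1:b, 2:a, 3:c, 4:b
edges: (1,3,x); (2,4,x); (2,4,y); (3,1,x); (3,1,y)
branch 2 (rule r2):
nodes: 0:a, 2:a, 4:c
edges: (none)


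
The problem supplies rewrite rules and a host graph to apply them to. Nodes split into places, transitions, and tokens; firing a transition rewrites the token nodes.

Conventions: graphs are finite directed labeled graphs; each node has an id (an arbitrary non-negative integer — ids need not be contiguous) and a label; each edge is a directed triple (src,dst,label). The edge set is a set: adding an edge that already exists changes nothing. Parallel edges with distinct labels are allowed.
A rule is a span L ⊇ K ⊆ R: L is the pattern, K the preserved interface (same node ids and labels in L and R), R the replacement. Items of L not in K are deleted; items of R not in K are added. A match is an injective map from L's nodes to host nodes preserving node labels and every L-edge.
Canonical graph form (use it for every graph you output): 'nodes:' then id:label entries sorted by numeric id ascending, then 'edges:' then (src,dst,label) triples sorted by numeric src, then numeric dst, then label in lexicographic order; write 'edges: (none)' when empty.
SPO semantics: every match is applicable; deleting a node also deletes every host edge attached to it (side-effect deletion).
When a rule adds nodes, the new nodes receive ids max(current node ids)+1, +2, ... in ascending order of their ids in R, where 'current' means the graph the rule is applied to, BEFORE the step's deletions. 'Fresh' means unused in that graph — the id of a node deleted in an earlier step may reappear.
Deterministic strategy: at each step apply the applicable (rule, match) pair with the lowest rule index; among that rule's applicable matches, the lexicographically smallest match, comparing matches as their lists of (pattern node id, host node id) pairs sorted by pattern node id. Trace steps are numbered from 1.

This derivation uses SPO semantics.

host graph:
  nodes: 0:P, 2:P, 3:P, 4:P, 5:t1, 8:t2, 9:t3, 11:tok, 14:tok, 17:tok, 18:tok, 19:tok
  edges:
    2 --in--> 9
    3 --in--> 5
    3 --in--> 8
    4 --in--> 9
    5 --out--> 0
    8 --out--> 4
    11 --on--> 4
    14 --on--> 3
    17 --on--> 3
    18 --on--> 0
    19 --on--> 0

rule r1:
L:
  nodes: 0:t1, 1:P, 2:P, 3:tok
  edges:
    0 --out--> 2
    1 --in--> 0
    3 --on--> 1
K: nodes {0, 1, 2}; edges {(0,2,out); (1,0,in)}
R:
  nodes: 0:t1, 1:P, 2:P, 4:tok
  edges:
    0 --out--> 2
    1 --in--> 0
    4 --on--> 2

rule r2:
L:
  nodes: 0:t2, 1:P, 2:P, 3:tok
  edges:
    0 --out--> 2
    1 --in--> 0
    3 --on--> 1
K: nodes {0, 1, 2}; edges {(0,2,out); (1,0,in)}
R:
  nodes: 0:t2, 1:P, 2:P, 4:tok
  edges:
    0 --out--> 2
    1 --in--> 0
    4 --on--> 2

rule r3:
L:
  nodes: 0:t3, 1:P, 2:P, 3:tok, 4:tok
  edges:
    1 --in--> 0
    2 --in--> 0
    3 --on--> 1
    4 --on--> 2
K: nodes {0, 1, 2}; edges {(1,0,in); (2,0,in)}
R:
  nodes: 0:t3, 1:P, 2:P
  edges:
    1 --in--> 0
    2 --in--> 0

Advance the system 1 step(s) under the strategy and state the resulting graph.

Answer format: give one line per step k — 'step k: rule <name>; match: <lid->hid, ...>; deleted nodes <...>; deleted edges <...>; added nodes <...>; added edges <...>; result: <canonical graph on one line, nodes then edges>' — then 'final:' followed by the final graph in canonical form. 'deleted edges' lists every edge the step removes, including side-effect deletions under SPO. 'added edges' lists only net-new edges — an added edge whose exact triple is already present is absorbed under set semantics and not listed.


step 1: rule r1; match: 0->5, 1->3, 2->0, 3->14; deleted nodes 14; deleted edges (14,3,on); added nodes 20; added edges (20,0,on); result: nodes: 0:P, 2:P, 3:P, 4:P, 5:t1, 8:t2, 9:t3, 11:tok, 17:tok, 18:tok, 19:tok, 20:tok edges: (2,9,in); (3,5,in); (3,8,in); (4,9,in); (5,0,out); (8,4,out); (11,4,on); (17,3,on); (18,0,on); (19,0,on); (20,0,on)
final:
nodes: 0:P, 2:P, 3:P, 4:P, 5:t1, 8:t2, 9:t3, 11:tok, 17:tok, 18:tok, 19:tok, 20:tok
edges: (2,9,in); (3,5,in); (3,8,in); (4,9,in); (5,0,out); (8,4,out); (11,4,on); (17,3,on); (18,0,on); (19,0,on); (20,0,on)


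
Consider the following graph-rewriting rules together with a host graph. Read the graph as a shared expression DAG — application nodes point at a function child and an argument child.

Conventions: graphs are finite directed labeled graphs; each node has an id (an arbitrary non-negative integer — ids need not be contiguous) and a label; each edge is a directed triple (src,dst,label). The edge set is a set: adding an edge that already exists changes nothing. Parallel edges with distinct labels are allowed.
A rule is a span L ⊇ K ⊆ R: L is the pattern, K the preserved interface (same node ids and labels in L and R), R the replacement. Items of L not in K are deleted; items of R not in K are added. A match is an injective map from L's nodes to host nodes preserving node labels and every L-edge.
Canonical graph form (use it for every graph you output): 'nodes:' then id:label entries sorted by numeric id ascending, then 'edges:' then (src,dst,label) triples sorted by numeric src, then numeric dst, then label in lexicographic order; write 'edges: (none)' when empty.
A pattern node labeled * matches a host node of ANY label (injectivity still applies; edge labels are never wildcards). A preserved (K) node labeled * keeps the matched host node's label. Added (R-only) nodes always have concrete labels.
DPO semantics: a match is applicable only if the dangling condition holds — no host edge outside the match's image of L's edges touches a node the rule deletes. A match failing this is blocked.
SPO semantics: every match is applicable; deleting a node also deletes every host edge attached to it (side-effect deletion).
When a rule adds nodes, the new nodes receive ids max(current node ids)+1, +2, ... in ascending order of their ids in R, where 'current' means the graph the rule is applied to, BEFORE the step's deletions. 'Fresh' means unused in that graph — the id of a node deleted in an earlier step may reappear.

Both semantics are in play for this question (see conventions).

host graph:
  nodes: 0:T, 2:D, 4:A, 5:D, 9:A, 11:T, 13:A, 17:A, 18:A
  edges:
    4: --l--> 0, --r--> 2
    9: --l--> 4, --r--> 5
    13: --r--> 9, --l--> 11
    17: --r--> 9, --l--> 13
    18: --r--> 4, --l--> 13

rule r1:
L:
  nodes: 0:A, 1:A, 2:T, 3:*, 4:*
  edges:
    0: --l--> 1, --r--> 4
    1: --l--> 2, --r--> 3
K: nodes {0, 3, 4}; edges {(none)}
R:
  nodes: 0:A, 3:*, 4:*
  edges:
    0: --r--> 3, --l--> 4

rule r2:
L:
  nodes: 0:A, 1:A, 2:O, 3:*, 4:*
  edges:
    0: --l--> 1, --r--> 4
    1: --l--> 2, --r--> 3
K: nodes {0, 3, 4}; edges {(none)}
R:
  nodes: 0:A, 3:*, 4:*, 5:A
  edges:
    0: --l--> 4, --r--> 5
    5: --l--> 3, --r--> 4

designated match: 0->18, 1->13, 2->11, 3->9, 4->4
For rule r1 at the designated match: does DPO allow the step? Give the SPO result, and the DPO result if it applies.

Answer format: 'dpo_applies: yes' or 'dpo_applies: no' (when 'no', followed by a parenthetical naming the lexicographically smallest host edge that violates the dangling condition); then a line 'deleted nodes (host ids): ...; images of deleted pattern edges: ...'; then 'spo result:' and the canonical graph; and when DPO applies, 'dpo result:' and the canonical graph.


dpo_applies: no
(the rule deletes node 13, which keeps host edge (17,13,l) outside the match image — the dangling condition fails, DPO blocks; SPO proceeds and side-deletes such edges)
deleted nodes (host ids): 11, 13; images of deleted pattern edges: (13,9,r); (13,11,l); (18,4,r); (18,13,l)
spo result:
nodes: 0:T, 2:D, 4:A, 5:D, 9:A, 17:A, 18:A
edges: (4,0,l); (4,2,r); (9,4,l); (9,5,r); (17,9,r); (18,4,l); (18,9,r)


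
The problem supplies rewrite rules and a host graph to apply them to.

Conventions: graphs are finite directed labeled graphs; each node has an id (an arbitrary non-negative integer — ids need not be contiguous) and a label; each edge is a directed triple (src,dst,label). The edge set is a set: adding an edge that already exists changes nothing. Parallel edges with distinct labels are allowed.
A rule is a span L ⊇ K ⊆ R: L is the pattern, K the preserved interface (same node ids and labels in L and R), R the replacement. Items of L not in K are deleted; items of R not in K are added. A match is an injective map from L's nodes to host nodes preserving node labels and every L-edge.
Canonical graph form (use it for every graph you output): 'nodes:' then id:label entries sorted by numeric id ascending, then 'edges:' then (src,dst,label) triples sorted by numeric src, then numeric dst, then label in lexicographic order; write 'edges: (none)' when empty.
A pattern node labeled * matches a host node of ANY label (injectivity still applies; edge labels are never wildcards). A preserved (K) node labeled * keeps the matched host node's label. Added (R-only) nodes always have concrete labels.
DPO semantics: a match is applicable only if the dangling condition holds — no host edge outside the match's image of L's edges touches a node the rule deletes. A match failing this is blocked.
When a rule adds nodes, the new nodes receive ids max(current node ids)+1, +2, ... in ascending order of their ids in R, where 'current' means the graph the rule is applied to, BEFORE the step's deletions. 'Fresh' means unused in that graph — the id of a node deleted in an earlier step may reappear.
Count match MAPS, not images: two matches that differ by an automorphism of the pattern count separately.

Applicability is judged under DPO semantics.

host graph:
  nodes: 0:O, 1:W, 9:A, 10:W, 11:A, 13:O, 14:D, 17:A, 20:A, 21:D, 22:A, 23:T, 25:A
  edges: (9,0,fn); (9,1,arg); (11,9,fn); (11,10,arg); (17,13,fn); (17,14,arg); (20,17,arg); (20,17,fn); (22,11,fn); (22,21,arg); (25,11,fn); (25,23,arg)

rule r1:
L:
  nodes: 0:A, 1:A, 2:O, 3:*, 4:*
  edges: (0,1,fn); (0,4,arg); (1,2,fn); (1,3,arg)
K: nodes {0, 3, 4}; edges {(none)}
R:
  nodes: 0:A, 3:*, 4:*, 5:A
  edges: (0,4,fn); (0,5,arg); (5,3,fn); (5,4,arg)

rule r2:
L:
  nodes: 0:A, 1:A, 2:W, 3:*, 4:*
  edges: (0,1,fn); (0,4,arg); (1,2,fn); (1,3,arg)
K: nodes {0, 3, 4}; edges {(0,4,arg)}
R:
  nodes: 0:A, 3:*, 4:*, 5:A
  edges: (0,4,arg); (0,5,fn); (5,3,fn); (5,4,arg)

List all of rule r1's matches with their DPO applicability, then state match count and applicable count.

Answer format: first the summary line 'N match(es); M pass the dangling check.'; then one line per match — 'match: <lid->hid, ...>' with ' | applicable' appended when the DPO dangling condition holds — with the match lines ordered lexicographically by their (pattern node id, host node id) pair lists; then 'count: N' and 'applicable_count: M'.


1 match(es); 1 pass the dangling check.
match: 0->11, 1->9, 2->0, 3->1, 4->10 | applicable
count: 1
applicable_count: 1


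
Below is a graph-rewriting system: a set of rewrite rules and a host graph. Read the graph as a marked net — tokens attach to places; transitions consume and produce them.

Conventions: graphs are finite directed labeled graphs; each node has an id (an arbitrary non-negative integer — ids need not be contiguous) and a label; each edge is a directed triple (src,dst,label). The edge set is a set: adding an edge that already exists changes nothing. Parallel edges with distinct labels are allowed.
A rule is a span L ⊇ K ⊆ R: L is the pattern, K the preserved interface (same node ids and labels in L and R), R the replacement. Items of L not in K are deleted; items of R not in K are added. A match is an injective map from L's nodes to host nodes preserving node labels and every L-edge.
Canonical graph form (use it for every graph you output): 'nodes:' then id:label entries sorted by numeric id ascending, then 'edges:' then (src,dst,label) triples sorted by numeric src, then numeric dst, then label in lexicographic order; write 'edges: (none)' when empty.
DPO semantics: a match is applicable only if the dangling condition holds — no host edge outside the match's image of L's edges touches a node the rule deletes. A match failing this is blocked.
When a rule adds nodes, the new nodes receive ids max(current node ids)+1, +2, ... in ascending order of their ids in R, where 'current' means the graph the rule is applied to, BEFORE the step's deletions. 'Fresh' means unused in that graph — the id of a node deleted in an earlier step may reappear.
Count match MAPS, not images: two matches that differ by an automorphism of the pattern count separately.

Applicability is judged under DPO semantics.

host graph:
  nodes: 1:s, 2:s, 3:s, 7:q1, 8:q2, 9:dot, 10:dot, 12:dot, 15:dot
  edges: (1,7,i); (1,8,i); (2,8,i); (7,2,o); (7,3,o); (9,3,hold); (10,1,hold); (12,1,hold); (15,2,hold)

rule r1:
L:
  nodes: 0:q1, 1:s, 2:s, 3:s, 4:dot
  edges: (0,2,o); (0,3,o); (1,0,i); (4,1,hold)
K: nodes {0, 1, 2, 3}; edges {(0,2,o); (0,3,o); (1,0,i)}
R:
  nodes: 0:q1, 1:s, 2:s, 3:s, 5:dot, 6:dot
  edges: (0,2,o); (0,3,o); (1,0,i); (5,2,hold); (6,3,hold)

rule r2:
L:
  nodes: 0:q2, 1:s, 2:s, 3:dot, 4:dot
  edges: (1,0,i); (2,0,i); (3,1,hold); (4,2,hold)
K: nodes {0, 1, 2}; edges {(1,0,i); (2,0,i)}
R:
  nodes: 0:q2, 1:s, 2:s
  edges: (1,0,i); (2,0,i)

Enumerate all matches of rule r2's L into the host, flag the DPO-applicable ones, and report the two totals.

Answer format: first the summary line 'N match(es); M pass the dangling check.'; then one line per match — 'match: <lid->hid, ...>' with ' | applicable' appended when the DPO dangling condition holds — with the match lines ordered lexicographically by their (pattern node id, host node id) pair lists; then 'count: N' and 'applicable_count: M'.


4 match(es); 4 pass the dangling check.
match: 0->8, 1->1, 2->2, 3->10, 4->15 | applicable
match: 0->8, 1->1, 2->2, 3->12, 4->15 | applicable
match: 0->8, 1->2, 2->1, 3->15, 4->10 | applicable
match: 0->8, 1->2, 2->1, 3->15, 4->12 | applicable
count: 4
applicable_count: 4


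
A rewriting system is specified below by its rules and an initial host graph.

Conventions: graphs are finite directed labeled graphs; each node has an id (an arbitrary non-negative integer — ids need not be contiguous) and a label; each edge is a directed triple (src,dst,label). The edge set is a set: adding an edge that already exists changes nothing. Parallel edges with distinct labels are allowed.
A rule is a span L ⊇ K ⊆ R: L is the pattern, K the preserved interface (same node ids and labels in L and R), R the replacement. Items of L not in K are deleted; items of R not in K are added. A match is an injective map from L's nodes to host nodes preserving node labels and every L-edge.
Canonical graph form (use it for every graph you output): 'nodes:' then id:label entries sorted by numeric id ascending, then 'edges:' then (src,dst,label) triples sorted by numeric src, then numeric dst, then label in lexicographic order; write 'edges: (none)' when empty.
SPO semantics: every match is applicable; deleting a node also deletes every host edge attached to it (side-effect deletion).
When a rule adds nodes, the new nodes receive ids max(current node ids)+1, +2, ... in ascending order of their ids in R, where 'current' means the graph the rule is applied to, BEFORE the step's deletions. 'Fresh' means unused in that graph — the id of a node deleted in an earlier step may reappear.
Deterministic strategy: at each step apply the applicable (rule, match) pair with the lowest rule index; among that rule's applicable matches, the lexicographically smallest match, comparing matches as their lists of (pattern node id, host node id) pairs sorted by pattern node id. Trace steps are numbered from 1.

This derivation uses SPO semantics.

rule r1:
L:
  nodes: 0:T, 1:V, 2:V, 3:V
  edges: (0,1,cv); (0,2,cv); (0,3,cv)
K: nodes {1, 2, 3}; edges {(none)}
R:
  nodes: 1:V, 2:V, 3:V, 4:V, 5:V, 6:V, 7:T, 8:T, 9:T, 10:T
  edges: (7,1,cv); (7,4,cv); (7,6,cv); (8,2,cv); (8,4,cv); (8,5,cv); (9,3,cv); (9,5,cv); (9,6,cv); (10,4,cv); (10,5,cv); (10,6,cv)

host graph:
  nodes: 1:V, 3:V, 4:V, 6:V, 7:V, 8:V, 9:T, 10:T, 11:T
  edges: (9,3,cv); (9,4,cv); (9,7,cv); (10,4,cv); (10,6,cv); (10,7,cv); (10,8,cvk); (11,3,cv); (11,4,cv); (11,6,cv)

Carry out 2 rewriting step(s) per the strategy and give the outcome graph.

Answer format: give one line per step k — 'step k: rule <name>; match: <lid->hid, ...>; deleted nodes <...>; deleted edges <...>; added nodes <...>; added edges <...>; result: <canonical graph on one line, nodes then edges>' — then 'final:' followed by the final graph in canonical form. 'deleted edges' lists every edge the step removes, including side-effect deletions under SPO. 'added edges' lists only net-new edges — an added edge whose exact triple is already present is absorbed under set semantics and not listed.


step 1: rule r1; match: 0->9, 1->3, 2->4, 3->7; deleted nodes 9; deleted edges (9,3,cv); (9,4,cv); (9,7,cv); added nodes 12, 13, 14, 15, 16, 17, 18; added edges (15,3,cv); (15,12,cv); (15,14,cv); (16,4,cv); (16,12,cv); (16,13,cv); (17,7,cv); (17,13,cv); (17,14,cv); (18,12,cv); (18,13,cv); (18,14,cv); result: nodes: 1:V, 3:V, 4:V, 6:V, 7:V, 8:V, 10:T, 11:T, 12:V, 13:V, 14:V, 15:T, 16:T, 17:T, 18:T edges: (10,4,cv); (10,6,cv); (10,7,cv); (10,8,cvk); (11,3,cv); (11,4,cv); (11,6,cv); (15,3,cv); (15,12,cv); (15,14,cv); (16,4,cv); (16,12,cv); (16,13,cv); (17,7,cv); (17,13,cv); (17,14,cv); (18,12,cv); (18,13,cv); (18,14,cv)
step 2: rule r1; match: 0->10, 1->4, 2->6, 3->7; deleted nodes 10; deleted edges (10,4,cv); (10,6,cv); (10,7,cv); (10,8,cvk); added nodes 19, 20, 21, 22, 23, 24, 25; added edges (22,4,cv); (22,19,cv); (22,21,cv); (23,6,cv); (23,19,cv); (23,20,cv); (24,7,cv); (24,20,cv); (24,21,cv); (25,19,cv); (25,20,cv); (25,21,cv); result: nodes: 1:V, 3:V, 4:V, 6:V, 7:V, 8:V, 11:T, 12:V, 13:V, 14:V, 15:T, 16:T, 17:T, 18:T, 19:V, 20:V, 21:V, 22:T, 23:T, 24:T, 25:T edges: (11,3,cv); (11,4,cv); (11,6,cv); (15,3,cv); (15,12,cv); (15,14,cv); (16,4,cv); (16,12,cv); (16,13,cv); (17,7,cv); (17,13,cv); (17,14,cv); (18,12,cv); (18,13,cv); (18,14,cv); (22,4,cv); (22,19,cv); (22,21,cv); (23,6,cv); (23,19,cv); (23,20,cv); (24,7,cv); (24,20,cv); (24,21,cv); (25,19,cv); (25,20,cv); (25,21,cv)
final:
nodes: 1:V, 3:V, 4:V, 6:V, 7:V, 8:V, 11:T, 12:V, 13:V, 14:V, 15:T, 16:T, 17:T, 18:T, 19:V, 20:V, 21:V, 22:T, 23:T, 24:T, 25:T
edges: (11,3,cv); (11,4,cv); (11,6,cv); (15,3,cv); (15,12,cv); (15,14,cv); (16,4,cv); (16,12,cv); (16,13,cv); (17,7,cv); (17,13,cv); (17,14,cv); (18,12,cv); (18,13,cv); (18,14,cv); (22,4,cv); (22,19,cv); (22,21,cv); (23,6,cv); (23,19,cv); (23,20,cv); (24,7,cv); (24,20,cv); (24,21,cv); (25,19,cv); (25,20,cv); (25,21,cv)


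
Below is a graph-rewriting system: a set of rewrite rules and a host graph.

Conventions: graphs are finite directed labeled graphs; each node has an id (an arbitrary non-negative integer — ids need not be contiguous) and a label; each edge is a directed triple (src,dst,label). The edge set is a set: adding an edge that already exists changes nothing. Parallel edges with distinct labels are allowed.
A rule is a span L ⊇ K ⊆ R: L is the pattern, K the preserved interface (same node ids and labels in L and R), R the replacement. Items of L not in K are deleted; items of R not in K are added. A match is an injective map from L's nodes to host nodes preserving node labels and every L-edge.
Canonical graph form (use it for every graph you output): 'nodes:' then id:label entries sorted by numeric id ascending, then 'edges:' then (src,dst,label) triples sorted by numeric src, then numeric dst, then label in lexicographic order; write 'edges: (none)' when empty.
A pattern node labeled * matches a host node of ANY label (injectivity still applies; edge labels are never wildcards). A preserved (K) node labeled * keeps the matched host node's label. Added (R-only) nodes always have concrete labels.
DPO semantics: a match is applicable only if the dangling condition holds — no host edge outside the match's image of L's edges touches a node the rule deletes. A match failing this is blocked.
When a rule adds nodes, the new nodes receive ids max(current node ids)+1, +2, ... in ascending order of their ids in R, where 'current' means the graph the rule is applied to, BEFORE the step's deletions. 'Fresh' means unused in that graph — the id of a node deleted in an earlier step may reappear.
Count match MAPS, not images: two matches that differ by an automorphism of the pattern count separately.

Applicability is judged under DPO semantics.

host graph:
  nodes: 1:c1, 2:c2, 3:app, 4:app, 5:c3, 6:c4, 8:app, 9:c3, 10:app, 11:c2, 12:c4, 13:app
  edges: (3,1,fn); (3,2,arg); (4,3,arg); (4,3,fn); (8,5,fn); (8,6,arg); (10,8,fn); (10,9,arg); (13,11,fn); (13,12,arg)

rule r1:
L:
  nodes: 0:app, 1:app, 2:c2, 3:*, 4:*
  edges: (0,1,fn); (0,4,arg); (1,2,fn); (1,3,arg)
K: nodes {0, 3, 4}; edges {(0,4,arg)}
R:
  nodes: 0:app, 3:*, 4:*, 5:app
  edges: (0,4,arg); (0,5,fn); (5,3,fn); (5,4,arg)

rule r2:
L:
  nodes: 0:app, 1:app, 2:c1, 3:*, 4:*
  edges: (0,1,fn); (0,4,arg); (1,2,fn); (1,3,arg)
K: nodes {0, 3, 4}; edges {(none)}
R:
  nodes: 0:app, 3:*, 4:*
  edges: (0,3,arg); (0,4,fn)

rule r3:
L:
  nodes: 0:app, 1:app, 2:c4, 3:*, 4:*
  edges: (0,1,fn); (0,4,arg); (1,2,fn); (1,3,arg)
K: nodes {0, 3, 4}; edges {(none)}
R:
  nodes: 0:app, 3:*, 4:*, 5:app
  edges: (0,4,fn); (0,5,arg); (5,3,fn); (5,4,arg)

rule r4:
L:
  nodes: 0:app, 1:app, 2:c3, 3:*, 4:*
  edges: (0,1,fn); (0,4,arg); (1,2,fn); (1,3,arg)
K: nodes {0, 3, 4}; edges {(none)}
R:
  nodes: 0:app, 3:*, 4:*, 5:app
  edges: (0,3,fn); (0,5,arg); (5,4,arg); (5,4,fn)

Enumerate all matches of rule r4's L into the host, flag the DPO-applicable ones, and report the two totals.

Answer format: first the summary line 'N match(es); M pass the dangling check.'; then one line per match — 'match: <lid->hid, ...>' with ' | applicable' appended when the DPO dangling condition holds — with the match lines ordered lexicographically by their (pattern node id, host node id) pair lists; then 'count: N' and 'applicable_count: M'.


1 match(es); 1 pass the dangling check.
match: 0->10, 1->8, 2->5, 3->6, 4->9 | applicable
count: 1
applicable_count: 1


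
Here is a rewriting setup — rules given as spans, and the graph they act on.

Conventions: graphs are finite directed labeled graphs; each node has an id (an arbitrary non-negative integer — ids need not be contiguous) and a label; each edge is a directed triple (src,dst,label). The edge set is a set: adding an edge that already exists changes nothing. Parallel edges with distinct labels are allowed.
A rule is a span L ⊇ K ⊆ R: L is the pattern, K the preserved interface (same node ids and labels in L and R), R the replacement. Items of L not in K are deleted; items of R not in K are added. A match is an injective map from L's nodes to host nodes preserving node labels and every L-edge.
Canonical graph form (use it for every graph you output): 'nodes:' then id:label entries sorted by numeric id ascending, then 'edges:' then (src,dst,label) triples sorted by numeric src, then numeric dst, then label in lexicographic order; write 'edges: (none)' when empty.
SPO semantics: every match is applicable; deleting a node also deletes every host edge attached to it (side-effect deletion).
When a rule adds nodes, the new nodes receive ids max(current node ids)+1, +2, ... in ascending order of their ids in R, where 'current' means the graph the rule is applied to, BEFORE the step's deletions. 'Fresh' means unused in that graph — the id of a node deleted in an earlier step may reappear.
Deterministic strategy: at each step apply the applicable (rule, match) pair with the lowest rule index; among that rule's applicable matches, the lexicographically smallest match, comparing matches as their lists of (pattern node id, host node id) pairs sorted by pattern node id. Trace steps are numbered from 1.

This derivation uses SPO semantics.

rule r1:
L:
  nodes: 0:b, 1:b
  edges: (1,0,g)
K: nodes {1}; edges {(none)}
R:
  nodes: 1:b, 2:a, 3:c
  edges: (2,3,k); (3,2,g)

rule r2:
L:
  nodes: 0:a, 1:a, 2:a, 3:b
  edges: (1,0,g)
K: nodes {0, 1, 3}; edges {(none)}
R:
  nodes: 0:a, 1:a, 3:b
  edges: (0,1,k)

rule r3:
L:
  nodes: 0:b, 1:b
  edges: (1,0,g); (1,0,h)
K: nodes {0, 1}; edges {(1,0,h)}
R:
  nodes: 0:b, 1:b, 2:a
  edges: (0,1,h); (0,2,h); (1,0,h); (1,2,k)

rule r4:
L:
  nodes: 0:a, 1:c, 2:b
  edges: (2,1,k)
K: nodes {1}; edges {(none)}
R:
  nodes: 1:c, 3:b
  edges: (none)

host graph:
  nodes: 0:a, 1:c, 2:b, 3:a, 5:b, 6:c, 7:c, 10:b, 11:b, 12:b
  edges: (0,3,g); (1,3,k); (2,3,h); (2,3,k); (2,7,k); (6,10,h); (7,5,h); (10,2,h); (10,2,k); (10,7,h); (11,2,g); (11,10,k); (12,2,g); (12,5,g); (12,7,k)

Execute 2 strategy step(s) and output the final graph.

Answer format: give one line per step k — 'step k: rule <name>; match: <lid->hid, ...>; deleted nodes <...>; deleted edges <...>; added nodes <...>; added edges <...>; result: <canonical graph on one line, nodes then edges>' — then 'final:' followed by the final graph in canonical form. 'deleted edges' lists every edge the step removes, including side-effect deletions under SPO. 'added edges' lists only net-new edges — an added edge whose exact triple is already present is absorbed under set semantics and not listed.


step 1: rule r1; match: 0->2, 1->11; deleted nodes 2; deleted edges (2,3,h); (2,3,k); (2,7,k); (10,2,h); (10,2,k); (11,2,g); (12,2,g); added nodes 13, 14; added edges (13,14,k); (14,13,g); result: nodes: 0:a, 1:c, 3:a, 5:b, 6:c, 7:c, 10:b, 11:b, 12:b, 13:a, 14:c edges: (0,3,g); (1,3,k); (6,10,h); (7,5,h); (10,7,h); (11,10,k); (12,5,g); (12,7,k); (13,14,k); (14,13,g)
step 2: rule r1; match: 0->5, 1->12; deleted nodes 5; deleted edges (7,5,h); (12,5,g); added nodes 15, 16; added edges (15,16,k); (16,15,g); result: nodes: 0:a, 1:c, 3:a, 6:c, 7:c, 10:b, 11:b, 12:b, 13:a, 14:c, 15:a, 16:c edges: (0,3,g); (1,3,k); (6,10,h); (10,7,h); (11,10,k); (12,7,k); (13,14,k); (14,13,g); (15,16,k); (16,15,g)
final:
nodes: 0:a, 1:c, 3:a, 6:c, 7:c, 10:b, 11:b, 12:b, 13:a, 14:c, 15:a, 16:c
edges: (0,3,g); (1,3,k); (6,10,h); (10,7,h); (11,10,k); (12,7,k); (13,14,k); (14,13,g); (15,16,k); (16,15,g)


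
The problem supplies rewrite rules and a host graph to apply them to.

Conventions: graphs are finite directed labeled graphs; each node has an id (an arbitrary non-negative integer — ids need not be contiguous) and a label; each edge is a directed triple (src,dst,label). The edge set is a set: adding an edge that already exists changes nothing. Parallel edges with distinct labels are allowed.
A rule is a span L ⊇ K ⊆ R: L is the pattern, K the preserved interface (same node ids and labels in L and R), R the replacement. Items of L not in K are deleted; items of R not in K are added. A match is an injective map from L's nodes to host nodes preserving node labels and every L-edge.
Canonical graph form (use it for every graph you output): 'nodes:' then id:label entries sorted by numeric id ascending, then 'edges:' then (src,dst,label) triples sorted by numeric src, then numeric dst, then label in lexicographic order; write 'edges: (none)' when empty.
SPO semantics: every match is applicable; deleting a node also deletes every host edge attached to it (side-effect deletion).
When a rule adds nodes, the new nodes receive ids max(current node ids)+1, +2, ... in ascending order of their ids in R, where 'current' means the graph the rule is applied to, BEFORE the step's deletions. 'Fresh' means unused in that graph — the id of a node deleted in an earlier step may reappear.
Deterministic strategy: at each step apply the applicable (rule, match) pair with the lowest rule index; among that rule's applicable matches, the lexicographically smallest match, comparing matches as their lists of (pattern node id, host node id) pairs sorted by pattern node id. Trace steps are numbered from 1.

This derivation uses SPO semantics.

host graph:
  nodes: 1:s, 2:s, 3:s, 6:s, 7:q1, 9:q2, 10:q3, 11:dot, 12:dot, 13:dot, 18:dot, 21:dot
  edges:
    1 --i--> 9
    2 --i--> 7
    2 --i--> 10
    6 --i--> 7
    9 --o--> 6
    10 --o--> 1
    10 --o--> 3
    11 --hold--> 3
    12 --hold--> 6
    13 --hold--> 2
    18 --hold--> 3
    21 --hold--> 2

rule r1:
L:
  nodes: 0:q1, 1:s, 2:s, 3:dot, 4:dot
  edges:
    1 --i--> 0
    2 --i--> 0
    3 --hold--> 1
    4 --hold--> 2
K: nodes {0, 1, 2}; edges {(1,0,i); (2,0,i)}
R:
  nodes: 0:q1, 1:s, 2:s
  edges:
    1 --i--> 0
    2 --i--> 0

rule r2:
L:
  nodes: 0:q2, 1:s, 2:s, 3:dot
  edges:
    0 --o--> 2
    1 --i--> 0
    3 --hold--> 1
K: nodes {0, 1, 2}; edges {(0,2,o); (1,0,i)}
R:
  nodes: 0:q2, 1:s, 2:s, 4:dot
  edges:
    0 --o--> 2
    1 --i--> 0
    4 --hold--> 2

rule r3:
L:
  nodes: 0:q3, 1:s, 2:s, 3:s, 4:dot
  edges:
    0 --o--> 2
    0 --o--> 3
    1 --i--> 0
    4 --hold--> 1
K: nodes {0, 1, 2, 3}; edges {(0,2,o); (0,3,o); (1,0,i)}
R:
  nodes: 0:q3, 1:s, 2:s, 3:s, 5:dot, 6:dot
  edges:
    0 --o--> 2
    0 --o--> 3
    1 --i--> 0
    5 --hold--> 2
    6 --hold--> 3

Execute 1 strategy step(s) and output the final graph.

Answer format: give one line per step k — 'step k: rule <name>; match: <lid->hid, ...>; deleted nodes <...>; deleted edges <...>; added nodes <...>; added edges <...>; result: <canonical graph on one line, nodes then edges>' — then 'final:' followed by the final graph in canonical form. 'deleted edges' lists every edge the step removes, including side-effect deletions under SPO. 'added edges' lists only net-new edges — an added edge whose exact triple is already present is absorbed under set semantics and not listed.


step 1: rule r1; match: 0->7, 1->2, 2->6, 3->13, 4->12; deleted nodes 12, 13; deleted edges (12,6,hold); (13,2,hold); added nodes (none); added edges (none); result: nodes: 1:s, 2:s, 3:s, 6:s, 7:q1, 9:q2, 10:q3, 11:dot, 18:dot, 21:dot edges: (1,9,i); (2,7,i); (2,10,i); (6,7,i); (9,6,o); (10,1,o); (10,3,o); (11,3,hold); (18,3,hold); (21,2,hold)
final:
nodes: 1:s, 2:s, 3:s, 6:s, 7:q1, 9:q2, 10:q3, 11:dot, 18:dot, 21:dot
edges: (1,9,i); (2,7,i); (2,10,i); (6,7,i); (9,6,o); (10,1,o); (10,3,o); (11,3,hold); (18,3,hold); (21,2,hold)
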